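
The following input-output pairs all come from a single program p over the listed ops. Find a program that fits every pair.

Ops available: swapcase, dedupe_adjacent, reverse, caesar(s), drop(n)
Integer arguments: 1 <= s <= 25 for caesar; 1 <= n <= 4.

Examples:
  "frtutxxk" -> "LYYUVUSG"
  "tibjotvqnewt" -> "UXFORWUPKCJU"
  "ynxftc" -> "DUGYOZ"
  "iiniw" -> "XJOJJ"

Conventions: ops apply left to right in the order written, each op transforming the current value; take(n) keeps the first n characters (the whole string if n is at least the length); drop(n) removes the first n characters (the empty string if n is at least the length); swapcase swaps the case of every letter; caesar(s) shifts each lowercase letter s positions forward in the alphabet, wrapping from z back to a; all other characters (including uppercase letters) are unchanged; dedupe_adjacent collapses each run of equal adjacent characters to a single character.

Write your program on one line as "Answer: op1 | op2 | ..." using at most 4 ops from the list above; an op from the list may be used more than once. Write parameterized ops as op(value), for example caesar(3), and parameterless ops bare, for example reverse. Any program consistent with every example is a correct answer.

caesar(1) | swapcase | reverse

Check, running the answer program on each example:
  "frtutxxk" -> "gsuvuyyl" -> "GSUVUYYL" -> "LYYUVUSG"
  "tibjotvqnewt" -> "ujckpuwrofxu" -> "UJCKPUWROFXU" -> "UXFORWUPKCJU"
  "ynxftc" -> "zoygud" -> "ZOYGUD" -> "DUGYOZ"
  "iiniw" -> "jjojx" -> "JJOJX" -> "XJOJJ"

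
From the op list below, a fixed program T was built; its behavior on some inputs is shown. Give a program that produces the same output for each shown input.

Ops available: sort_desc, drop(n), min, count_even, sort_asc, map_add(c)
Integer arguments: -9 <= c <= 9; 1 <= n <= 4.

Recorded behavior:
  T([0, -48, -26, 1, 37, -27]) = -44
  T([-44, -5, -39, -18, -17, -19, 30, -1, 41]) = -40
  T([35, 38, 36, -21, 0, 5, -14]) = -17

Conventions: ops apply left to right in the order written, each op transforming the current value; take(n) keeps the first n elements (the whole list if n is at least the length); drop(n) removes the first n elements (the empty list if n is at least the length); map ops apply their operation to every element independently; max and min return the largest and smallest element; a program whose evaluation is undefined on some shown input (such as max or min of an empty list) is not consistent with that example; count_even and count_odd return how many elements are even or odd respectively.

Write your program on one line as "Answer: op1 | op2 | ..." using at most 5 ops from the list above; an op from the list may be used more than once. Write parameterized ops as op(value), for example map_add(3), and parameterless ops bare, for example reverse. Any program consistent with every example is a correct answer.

sort_desc | drop(2) | map_add(4) | min

Check, running the answer program on each example:
  [0, -48, -26, 1, 37, -27] -> [37, 1, 0, -26, -27, -48] -> [0, -26, -27, -48] -> [4, -22, -23, -44] -> -44
  [-44, -5, -39, -18, -17, -19, 30, -1, 41] -> [41, 30, -1, -5, -17, -18, -19, -39, -44] -> [-1, -5, -17, -18, -19, -39, -44] -> [3, -1, -13, -14, -15, -35, -40] -> -40
  [35, 38, 36, -21, 0, 5, -14] -> [38, 36, 35, 5, 0, -14, -21] -> [35, 5, 0, -14, -21] -> [39, 9, 4, -10, -17] -> -17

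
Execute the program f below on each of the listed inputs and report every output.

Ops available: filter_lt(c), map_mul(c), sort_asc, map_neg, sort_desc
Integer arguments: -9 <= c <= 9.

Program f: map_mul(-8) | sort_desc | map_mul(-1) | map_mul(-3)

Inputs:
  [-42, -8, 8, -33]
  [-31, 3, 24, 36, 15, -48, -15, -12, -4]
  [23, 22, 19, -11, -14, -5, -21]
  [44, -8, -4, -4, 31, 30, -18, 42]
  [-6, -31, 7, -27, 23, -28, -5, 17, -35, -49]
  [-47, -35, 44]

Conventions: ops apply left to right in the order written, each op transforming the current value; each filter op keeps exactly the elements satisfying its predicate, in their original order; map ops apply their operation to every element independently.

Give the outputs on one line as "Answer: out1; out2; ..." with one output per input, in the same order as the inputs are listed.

[1008, 792, 192, -192]; [1152, 744, 360, 288, 96, -72, -360, -576, -864]; [504, 336, 264, 120, -456, -528, -552]; [432, 192, 96, 96, -720, -744, -1008, -1056]; [1176, 840, 744, 672, 648, 144, 120, -168, -408, -552]; [1128, 840, -1056]

Execution, op by op:
  [-42, -8, 8, -33] -> [336, 64, -64, 264] -> [336, 264, 64, -64] -> [-336, -264, -64, 64] -> [1008, 792, 192, -192]
  [-31, 3, 24, 36, 15, -48, -15, -12, -4] -> [248, -24, -192, -288, -120, 384, 120, 96, 32] -> [384, 248, 120, 96, 32, -24, -120, -192, -288] -> [-384, -248, -120, -96, -32, 24, 120, 192, 288] -> [1152, 744, 360, 288, 96, -72, -360, -576, -864]
  [23, 22, 19, -11, -14, -5, -21] -> [-184, -176, -152, 88, 112, 40, 168] -> [168, 112, 88, 40, -152, -176, -184] -> [-168, -112, -88, -40, 152, 176, 184] -> [504, 336, 264, 120, -456, -528, -552]
  [44, -8, -4, -4, 31, 30, -18, 42] -> [-352, 64, 32, 32, -248, -240, 144, -336] -> [144, 64, 32, 32, -240, -248, -336, -352] -> [-144, -64, -32, -32, 240, 248, 336, 352] -> [432, 192, 96, 96, -720, -744, -1008, -1056]
  [-6, -31, 7, -27, 23, -28, -5, 17, -35, -49] -> [48, 248, -56, 216, -184, 224, 40, -136, 280, 392] -> [392, 280, 248, 224, 216, 48, 40, -56, -136, -184] -> [-392, -280, -248, -224, -216, -48, -40, 56, 136, 184] -> [1176, 840, 744, 672, 648, 144, 120, -168, -408, -552]
  [-47, -35, 44] -> [376, 280, -352] -> [376, 280, -352] -> [-376, -280, 352] -> [1128, 840, -1056]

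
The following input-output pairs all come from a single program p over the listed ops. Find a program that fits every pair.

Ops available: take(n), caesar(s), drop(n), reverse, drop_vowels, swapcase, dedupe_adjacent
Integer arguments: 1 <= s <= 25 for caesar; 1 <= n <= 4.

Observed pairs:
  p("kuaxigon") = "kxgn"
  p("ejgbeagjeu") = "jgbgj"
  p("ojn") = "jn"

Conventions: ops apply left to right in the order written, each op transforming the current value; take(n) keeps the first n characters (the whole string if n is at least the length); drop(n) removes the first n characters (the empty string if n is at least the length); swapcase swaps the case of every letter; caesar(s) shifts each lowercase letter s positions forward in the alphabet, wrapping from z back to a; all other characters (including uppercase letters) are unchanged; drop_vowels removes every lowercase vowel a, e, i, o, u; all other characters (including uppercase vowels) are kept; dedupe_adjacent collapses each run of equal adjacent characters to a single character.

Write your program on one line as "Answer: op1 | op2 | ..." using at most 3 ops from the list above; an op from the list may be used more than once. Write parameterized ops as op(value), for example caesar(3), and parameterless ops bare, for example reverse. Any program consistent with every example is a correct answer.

reverse | drop_vowels | reverse

Check, running the answer program on each example:
  "kuaxigon" -> "nogixauk" -> "ngxk" -> "kxgn"
  "ejgbeagjeu" -> "uejgaebgje" -> "jgbgj" -> "jgbgj"
  "ojn" -> "njo" -> "nj" -> "jn"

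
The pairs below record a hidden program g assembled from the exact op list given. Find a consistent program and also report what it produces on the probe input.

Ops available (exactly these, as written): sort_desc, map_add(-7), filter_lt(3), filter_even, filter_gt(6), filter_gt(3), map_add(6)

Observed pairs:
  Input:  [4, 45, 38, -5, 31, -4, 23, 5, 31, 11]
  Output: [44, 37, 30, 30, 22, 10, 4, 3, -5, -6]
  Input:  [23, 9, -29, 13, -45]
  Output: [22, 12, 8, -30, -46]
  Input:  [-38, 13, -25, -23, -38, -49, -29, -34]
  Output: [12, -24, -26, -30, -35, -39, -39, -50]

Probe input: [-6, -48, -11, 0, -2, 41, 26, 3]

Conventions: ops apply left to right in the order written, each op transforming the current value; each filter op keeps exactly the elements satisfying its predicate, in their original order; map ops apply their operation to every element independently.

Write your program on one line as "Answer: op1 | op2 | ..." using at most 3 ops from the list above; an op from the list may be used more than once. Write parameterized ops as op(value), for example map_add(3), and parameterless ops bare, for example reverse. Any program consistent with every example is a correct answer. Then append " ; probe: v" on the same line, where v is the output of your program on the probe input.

map_add(6) | map_add(-7) | sort_desc ; probe: [40, 25, 2, -1, -3, -7, -12, -49]

Check, running the answer program on each example:
  [4, 45, 38, -5, 31, -4, 23, 5, 31, 11] -> [10, 51, 44, 1, 37, 2, 29, 11, 37, 17] -> [3, 44, 37, -6, 30, -5, 22, 4, 30, 10] -> [44, 37, 30, 30, 22, 10, 4, 3, -5, -6]
  [23, 9, -29, 13, -45] -> [29, 15, -23, 19, -39] -> [22, 8, -30, 12, -46] -> [22, 12, 8, -30, -46]
  [-38, 13, -25, -23, -38, -49, -29, -34] -> [-32, 19, -19, -17, -32, -43, -23, -28] -> [-39, 12, -26, -24, -39, -50, -30, -35] -> [12, -24, -26, -30, -35, -39, -39, -50]
  probe: [-6, -48, -11, 0, -2, 41, 26, 3] -> [0, -42, -5, 6, 4, 47, 32, 9] -> [-7, -49, -12, -1, -3, 40, 25, 2] -> [40, 25, 2, -1, -3, -7, -12, -49]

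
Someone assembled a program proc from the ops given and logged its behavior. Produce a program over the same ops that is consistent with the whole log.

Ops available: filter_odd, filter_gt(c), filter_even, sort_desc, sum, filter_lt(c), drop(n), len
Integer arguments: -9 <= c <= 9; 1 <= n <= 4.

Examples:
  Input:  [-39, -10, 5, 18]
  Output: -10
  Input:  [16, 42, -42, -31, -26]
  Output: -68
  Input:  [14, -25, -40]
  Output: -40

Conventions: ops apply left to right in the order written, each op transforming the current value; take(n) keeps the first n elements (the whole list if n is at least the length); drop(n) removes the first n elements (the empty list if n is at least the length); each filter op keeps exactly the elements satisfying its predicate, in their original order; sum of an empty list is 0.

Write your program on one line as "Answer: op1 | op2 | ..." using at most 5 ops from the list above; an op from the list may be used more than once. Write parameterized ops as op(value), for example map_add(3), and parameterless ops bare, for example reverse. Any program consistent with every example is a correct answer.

sort_desc | filter_lt(3) | filter_even | sum

Check, running the answer program on each example:
  [-39, -10, 5, 18] -> [18, 5, -10, -39] -> [-10, -39] -> [-10] -> -10
  [16, 42, -42, -31, -26] -> [42, 16, -26, -31, -42] -> [-26, -31, -42] -> [-26, -42] -> -68
  [14, -25, -40] -> [14, -25, -40] -> [-25, -40] -> [-40] -> -40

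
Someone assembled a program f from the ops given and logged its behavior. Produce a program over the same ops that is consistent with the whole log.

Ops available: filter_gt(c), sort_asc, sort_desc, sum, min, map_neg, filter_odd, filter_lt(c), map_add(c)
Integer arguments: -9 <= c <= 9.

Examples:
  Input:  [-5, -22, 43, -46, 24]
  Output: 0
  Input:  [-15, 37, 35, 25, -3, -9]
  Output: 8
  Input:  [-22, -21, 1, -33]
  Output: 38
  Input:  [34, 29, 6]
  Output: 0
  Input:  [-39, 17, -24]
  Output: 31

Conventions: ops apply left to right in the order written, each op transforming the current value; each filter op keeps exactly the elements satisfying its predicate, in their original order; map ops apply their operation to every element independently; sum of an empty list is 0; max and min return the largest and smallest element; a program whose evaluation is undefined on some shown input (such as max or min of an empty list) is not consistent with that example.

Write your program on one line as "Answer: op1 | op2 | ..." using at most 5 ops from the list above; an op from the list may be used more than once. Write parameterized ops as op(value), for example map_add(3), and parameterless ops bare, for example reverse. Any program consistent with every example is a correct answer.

map_neg | filter_odd | map_add(-8) | filter_gt(-2) | sum

Check, running the answer program on each example:
  [-5, -22, 43, -46, 24] -> [5, 22, -43, 46, -24] -> [5, -43] -> [-3, -51] -> [] -> 0
  [-15, 37, 35, 25, -3, -9] -> [15, -37, -35, -25, 3, 9] -> [15, -37, -35, -25, 3, 9] -> [7, -45, -43, -33, -5, 1] -> [7, 1] -> 8
  [-22, -21, 1, -33] -> [22, 21, -1, 33] -> [21, -1, 33] -> [13, -9, 25] -> [13, 25] -> 38
  [34, 29, 6] -> [-34, -29, -6] -> [-29] -> [-37] -> [] -> 0
  [-39, 17, -24] -> [39, -17, 24] -> [39, -17] -> [31, -25] -> [31] -> 31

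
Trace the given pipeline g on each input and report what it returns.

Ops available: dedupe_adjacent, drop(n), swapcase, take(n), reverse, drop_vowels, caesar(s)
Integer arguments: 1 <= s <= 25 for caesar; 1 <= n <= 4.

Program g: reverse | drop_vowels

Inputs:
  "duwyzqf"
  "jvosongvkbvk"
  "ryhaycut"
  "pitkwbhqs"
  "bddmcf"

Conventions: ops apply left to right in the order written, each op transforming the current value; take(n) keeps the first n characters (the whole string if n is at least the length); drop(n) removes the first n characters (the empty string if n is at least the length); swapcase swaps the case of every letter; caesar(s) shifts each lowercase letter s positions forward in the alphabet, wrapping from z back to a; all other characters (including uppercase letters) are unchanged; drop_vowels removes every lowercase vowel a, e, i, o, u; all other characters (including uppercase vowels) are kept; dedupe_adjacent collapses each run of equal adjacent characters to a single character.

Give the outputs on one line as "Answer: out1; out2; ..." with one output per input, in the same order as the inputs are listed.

"fqzywd"; "kvbkvgnsvj"; "tcyhyr"; "sqhbwktp"; "fcmddb"

Execution, op by op:
  "duwyzqf" -> "fqzywud" -> "fqzywd"
  "jvosongvkbvk" -> "kvbkvgnosovj" -> "kvbkvgnsvj"
  "ryhaycut" -> "tucyahyr" -> "tcyhyr"
  "pitkwbhqs" -> "sqhbwktip" -> "sqhbwktp"
  "bddmcf" -> "fcmddb" -> "fcmddb"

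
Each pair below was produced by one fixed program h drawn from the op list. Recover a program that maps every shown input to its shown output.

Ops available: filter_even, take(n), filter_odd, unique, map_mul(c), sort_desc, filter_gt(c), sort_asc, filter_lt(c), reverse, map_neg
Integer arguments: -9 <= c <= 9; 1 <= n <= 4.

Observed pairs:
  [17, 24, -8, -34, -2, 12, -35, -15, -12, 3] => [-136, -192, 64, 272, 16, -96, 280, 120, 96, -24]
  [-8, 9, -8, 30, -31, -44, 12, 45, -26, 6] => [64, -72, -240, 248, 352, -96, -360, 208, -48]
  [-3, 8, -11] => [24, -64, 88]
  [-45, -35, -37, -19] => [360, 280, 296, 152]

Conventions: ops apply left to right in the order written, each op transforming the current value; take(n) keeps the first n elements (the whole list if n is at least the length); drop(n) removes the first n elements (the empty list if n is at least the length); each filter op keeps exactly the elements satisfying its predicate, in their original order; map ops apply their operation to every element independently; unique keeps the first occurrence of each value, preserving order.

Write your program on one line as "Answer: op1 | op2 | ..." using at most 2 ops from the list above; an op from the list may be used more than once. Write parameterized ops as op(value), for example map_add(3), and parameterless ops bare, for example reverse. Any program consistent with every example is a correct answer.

unique | map_mul(-8)

Check, running the answer program on each example:
  [17, 24, -8, -34, -2, 12, -35, -15, -12, 3] -> [17, 24, -8, -34, -2, 12, -35, -15, -12, 3] -> [-136, -192, 64, 272, 16, -96, 280, 120, 96, -24]
  [-8, 9, -8, 30, -31, -44, 12, 45, -26, 6] -> [-8, 9, 30, -31, -44, 12, 45, -26, 6] -> [64, -72, -240, 248, 352, -96, -360, 208, -48]
  [-3, 8, -11] -> [-3, 8, -11] -> [24, -64, 88]
  [-45, -35, -37, -19] -> [-45, -35, -37, -19] -> [360, 280, 296, 152]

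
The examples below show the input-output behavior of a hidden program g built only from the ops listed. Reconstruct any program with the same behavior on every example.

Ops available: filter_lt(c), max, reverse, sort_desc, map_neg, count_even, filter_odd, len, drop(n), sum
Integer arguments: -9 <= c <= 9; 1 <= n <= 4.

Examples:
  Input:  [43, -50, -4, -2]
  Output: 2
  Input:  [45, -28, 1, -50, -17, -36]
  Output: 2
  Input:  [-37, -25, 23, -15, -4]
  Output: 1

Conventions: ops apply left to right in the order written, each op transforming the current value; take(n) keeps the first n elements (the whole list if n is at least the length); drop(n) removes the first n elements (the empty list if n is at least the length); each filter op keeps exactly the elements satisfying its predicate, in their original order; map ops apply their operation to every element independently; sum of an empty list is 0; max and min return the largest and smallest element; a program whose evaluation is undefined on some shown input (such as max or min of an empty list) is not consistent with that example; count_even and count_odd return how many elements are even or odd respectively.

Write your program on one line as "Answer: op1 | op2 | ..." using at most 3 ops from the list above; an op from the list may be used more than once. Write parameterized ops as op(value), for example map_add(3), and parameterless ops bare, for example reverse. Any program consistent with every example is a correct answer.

drop(2) | map_neg | count_even

Check, running the answer program on each example:
  [43, -50, -4, -2] -> [-4, -2] -> [4, 2] -> 2
  [45, -28, 1, -50, -17, -36] -> [1, -50, -17, -36] -> [-1, 50, 17, 36] -> 2
  [-37, -25, 23, -15, -4] -> [23, -15, -4] -> [-23, 15, 4] -> 1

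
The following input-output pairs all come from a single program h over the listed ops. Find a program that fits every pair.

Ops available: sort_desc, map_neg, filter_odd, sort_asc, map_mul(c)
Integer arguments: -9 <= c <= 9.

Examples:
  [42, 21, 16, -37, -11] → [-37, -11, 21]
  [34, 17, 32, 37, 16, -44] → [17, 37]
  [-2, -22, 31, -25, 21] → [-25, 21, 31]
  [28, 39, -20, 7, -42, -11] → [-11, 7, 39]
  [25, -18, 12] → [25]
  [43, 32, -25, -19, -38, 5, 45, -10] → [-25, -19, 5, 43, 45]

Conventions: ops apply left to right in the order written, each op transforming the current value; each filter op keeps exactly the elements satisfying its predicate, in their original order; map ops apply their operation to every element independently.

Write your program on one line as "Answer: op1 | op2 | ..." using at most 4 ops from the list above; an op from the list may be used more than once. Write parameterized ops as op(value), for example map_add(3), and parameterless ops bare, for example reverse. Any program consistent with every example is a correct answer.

map_mul(-1) | filter_odd | map_neg | sort_asc

Check, running the answer program on each example:
  [42, 21, 16, -37, -11] -> [-42, -21, -16, 37, 11] -> [-21, 37, 11] -> [21, -37, -11] -> [-37, -11, 21]
  [34, 17, 32, 37, 16, -44] -> [-34, -17, -32, -37, -16, 44] -> [-17, -37] -> [17, 37] -> [17, 37]
  [-2, -22, 31, -25, 21] -> [2, 22, -31, 25, -21] -> [-31, 25, -21] -> [31, -25, 21] -> [-25, 21, 31]
  [28, 39, -20, 7, -42, -11] -> [-28, -39, 20, -7, 42, 11] -> [-39, -7, 11] -> [39, 7, -11] -> [-11, 7, 39]
  [25, -18, 12] -> [-25, 18, -12] -> [-25] -> [25] -> [25]
  [43, 32, -25, -19, -38, 5, 45, -10] -> [-43, -32, 25, 19, 38, -5, -45, 10] -> [-43, 25, 19, -5, -45] -> [43, -25, -19, 5, 45] -> [-25, -19, 5, 43, 45]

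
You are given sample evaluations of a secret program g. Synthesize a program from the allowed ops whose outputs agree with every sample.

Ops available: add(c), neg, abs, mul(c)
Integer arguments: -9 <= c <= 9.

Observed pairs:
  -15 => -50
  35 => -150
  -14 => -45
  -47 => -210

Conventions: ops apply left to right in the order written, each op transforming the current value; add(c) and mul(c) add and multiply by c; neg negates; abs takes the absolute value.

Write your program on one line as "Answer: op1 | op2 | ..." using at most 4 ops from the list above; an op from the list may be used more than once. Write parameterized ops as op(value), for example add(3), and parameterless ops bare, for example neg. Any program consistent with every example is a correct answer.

abs | add(-4) | mul(-5) | add(5)

Check, running the answer program on each example:
  -15 -> 15 -> 11 -> -55 -> -50
  35 -> 35 -> 31 -> -155 -> -150
  -14 -> 14 -> 10 -> -50 -> -45
  -47 -> 47 -> 43 -> -215 -> -210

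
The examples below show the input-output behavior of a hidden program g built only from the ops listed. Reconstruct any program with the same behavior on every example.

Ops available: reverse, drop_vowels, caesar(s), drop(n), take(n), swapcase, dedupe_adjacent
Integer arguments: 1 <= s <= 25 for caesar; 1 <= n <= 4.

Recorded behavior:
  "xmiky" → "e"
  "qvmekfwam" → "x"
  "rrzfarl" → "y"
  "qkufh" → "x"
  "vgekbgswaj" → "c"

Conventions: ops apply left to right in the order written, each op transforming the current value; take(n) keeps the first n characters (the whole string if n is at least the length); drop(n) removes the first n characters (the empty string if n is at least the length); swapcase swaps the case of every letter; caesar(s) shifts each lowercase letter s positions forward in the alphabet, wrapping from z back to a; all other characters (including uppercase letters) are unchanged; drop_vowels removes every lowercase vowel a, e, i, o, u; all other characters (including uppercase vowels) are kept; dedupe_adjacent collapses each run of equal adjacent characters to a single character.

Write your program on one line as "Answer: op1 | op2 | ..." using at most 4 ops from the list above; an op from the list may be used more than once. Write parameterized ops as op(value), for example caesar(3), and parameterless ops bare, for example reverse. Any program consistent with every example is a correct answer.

drop_vowels | dedupe_adjacent | caesar(7) | take(1)

Check, running the answer program on each example:
  "xmiky" -> "xmky" -> "xmky" -> "etrf" -> "e"
  "qvmekfwam" -> "qvmkfwm" -> "qvmkfwm" -> "xctrmdt" -> "x"
  "rrzfarl" -> "rrzfrl" -> "rzfrl" -> "ygmys" -> "y"
  "qkufh" -> "qkfh" -> "qkfh" -> "xrmo" -> "x"
  "vgekbgswaj" -> "vgkbgswj" -> "vgkbgswj" -> "cnrinzdq" -> "c"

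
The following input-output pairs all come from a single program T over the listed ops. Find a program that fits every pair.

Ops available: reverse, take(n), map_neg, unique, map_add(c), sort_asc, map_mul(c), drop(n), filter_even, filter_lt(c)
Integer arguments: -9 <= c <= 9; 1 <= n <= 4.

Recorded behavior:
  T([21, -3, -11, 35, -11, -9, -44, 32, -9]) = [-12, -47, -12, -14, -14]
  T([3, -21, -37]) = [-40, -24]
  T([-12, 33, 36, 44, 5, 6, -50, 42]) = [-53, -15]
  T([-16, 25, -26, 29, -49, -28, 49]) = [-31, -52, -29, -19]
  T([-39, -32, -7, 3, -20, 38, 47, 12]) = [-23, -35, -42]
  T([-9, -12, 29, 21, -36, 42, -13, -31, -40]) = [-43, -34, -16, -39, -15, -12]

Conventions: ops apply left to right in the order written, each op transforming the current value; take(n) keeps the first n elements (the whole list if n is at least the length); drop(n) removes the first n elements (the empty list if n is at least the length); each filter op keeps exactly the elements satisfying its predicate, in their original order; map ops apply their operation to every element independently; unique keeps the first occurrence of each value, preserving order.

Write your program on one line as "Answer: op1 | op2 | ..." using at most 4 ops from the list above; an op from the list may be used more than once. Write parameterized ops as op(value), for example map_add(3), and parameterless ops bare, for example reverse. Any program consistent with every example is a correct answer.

reverse | map_add(-1) | filter_lt(-8) | map_add(-2)

Check, running the answer program on each example:
  [21, -3, -11, 35, -11, -9, -44, 32, -9] -> [-9, 32, -44, -9, -11, 35, -11, -3, 21] -> [-10, 31, -45, -10, -12, 34, -12, -4, 20] -> [-10, -45, -10, -12, -12] -> [-12, -47, -12, -14, -14]
  [3, -21, -37] -> [-37, -21, 3] -> [-38, -22, 2] -> [-38, -22] -> [-40, -24]
  [-12, 33, 36, 44, 5, 6, -50, 42] -> [42, -50, 6, 5, 44, 36, 33, -12] -> [41, -51, 5, 4, 43, 35, 32, -13] -> [-51, -13] -> [-53, -15]
  [-16, 25, -26, 29, -49, -28, 49] -> [49, -28, -49, 29, -26, 25, -16] -> [48, -29, -50, 28, -27, 24, -17] -> [-29, -50, -27, -17] -> [-31, -52, -29, -19]
  [-39, -32, -7, 3, -20, 38, 47, 12] -> [12, 47, 38, -20, 3, -7, -32, -39] -> [11, 46, 37, -21, 2, -8, -33, -40] -> [-21, -33, -40] -> [-23, -35, -42]
  [-9, -12, 29, 21, -36, 42, -13, -31, -40] -> [-40, -31, -13, 42, -36, 21, 29, -12, -9] -> [-41, -32, -14, 41, -37, 20, 28, -13, -10] -> [-41, -32, -14, -37, -13, -10] -> [-43, -34, -16, -39, -15, -12]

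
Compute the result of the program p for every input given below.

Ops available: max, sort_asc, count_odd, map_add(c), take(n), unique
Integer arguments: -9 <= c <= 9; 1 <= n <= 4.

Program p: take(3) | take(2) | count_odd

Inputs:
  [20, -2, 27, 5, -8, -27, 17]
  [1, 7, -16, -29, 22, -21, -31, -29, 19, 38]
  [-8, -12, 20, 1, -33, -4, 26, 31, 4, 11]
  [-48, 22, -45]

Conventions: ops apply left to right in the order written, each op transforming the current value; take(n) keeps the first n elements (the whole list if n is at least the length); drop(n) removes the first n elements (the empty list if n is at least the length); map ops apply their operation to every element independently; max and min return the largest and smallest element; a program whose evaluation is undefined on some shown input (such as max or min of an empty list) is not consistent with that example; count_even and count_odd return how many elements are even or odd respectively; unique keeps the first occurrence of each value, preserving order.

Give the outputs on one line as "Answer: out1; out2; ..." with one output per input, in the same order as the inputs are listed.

0; 2; 0; 0

Execution, op by op:
  [20, -2, 27, 5, -8, -27, 17] -> [20, -2, 27] -> [20, -2] -> 0
  [1, 7, -16, -29, 22, -21, -31, -29, 19, 38] -> [1, 7, -16] -> [1, 7] -> 2
  [-8, -12, 20, 1, -33, -4, 26, 31, 4, 11] -> [-8, -12, 20] -> [-8, -12] -> 0
  [-48, 22, -45] -> [-48, 22, -45] -> [-48, 22] -> 0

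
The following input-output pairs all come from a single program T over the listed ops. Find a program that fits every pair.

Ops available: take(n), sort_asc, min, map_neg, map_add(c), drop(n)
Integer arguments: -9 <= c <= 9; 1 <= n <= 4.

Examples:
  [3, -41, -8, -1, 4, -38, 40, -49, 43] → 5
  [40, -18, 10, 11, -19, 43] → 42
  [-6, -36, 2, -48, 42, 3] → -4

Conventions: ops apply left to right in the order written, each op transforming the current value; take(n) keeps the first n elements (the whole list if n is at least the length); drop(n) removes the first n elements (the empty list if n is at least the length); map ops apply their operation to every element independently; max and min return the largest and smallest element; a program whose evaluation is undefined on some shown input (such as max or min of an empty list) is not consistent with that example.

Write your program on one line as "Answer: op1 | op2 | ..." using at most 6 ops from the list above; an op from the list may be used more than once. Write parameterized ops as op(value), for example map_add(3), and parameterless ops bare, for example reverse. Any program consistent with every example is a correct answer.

map_neg | take(1) | map_add(-2) | map_neg | min

Check, running the answer program on each example:
  [3, -41, -8, -1, 4, -38, 40, -49, 43] -> [-3, 41, 8, 1, -4, 38, -40, 49, -43] -> [-3] -> [-5] -> [5] -> 5
  [40, -18, 10, 11, -19, 43] -> [-40, 18, -10, -11, 19, -43] -> [-40] -> [-42] -> [42] -> 42
  [-6, -36, 2, -48, 42, 3] -> [6, 36, -2, 48, -42, -3] -> [6] -> [4] -> [-4] -> -4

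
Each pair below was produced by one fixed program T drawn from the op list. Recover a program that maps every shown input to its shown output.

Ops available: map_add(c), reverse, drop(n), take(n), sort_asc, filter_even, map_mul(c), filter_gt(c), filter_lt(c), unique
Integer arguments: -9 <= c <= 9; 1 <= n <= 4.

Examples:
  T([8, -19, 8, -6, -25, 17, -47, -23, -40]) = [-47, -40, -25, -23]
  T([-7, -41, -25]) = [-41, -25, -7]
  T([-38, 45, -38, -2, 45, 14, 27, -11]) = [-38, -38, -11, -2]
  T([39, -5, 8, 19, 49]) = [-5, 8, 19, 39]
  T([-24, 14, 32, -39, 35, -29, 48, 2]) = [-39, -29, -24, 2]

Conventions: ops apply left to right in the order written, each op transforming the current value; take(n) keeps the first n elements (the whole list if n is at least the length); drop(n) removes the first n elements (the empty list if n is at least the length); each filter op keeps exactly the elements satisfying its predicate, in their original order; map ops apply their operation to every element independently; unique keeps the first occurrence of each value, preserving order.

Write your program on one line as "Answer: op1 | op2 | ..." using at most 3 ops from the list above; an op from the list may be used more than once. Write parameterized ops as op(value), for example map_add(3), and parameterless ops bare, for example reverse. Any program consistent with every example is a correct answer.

sort_asc | take(4)

Check, running the answer program on each example:
  [8, -19, 8, -6, -25, 17, -47, -23, -40] -> [-47, -40, -25, -23, -19, -6, 8, 8, 17] -> [-47, -40, -25, -23]
  [-7, -41, -25] -> [-41, -25, -7] -> [-41, -25, -7]
  [-38, 45, -38, -2, 45, 14, 27, -11] -> [-38, -38, -11, -2, 14, 27, 45, 45] -> [-38, -38, -11, -2]
  [39, -5, 8, 19, 49] -> [-5, 8, 19, 39, 49] -> [-5, 8, 19, 39]
  [-24, 14, 32, -39, 35, -29, 48, 2] -> [-39, -29, -24, 2, 14, 32, 35, 48] -> [-39, -29, -24, 2]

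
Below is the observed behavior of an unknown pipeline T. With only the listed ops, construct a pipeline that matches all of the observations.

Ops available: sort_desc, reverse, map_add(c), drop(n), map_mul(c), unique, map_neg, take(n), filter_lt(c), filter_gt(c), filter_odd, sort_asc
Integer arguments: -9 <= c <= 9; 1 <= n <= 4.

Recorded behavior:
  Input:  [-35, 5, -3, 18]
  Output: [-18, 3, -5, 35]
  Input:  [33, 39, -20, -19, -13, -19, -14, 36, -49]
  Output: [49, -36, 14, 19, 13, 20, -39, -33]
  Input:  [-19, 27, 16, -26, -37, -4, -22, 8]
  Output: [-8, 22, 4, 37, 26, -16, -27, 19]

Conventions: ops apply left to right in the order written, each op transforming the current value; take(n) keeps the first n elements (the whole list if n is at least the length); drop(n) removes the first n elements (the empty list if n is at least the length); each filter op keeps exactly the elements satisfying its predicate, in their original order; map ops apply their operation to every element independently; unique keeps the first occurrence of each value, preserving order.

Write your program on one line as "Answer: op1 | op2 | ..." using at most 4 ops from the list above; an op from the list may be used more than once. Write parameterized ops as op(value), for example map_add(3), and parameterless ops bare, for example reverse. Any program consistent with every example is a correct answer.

reverse | unique | map_neg

Check, running the answer program on each example:
  [-35, 5, -3, 18] -> [18, -3, 5, -35] -> [18, -3, 5, -35] -> [-18, 3, -5, 35]
  [33, 39, -20, -19, -13, -19, -14, 36, -49] -> [-49, 36, -14, -19, -13, -19, -20, 39, 33] -> [-49, 36, -14, -19, -13, -20, 39, 33] -> [49, -36, 14, 19, 13, 20, -39, -33]
  [-19, 27, 16, -26, -37, -4, -22, 8] -> [8, -22, -4, -37, -26, 16, 27, -19] -> [8, -22, -4, -37, -26, 16, 27, -19] -> [-8, 22, 4, 37, 26, -16, -27, 19]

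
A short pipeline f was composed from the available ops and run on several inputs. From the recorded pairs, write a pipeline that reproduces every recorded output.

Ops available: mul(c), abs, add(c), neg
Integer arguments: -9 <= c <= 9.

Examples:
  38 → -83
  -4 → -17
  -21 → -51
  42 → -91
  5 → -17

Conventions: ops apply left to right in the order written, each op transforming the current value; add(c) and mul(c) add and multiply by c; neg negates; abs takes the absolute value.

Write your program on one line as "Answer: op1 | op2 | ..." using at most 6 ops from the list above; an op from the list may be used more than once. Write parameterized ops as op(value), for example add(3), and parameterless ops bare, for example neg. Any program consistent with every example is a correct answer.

mul(-2) | add(1) | abs | neg | add(-8)

Check, running the answer program on each example:
  38 -> -76 -> -75 -> 75 -> -75 -> -83
  -4 -> 8 -> 9 -> 9 -> -9 -> -17
  -21 -> 42 -> 43 -> 43 -> -43 -> -51
  42 -> -84 -> -83 -> 83 -> -83 -> -91
  5 -> -10 -> -9 -> 9 -> -9 -> -17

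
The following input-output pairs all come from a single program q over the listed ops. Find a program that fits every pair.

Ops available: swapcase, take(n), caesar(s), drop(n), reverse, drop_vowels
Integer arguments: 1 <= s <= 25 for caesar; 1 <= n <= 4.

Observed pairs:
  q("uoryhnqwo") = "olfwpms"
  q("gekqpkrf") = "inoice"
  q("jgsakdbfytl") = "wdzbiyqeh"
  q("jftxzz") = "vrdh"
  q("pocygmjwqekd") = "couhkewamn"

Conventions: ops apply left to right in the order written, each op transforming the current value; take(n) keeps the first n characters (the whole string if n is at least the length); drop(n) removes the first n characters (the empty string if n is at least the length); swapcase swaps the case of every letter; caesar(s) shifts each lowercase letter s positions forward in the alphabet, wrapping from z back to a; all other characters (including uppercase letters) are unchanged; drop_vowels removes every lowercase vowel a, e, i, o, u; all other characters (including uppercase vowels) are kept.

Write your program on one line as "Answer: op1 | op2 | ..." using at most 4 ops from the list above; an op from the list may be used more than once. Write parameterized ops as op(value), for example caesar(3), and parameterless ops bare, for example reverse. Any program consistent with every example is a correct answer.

reverse | drop(2) | caesar(24)

Check, running the answer program on each example:
  "uoryhnqwo" -> "owqnhyrou" -> "qnhyrou" -> "olfwpms"
  "gekqpkrf" -> "frkpqkeg" -> "kpqkeg" -> "inoice"
  "jgsakdbfytl" -> "ltyfbdkasgj" -> "yfbdkasgj" -> "wdzbiyqeh"
  "jftxzz" -> "zzxtfj" -> "xtfj" -> "vrdh"
  "pocygmjwqekd" -> "dkeqwjmgycop" -> "eqwjmgycop" -> "couhkewamn"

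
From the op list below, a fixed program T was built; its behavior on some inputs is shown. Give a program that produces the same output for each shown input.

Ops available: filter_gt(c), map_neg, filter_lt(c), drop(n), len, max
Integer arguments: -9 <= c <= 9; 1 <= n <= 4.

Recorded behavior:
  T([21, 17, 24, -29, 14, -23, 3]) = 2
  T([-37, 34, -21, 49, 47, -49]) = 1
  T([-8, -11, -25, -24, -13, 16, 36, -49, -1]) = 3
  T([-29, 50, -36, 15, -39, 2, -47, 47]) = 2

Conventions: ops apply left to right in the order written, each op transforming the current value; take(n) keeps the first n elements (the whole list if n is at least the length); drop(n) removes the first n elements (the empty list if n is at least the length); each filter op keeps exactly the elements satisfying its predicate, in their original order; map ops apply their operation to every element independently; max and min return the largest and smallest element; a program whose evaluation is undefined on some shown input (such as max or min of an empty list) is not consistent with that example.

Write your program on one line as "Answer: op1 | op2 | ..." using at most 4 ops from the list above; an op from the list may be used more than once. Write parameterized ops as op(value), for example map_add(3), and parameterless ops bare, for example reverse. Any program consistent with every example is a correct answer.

drop(4) | filter_gt(-4) | len

Check, running the answer program on each example:
  [21, 17, 24, -29, 14, -23, 3] -> [14, -23, 3] -> [14, 3] -> 2
  [-37, 34, -21, 49, 47, -49] -> [47, -49] -> [47] -> 1
  [-8, -11, -25, -24, -13, 16, 36, -49, -1] -> [-13, 16, 36, -49, -1] -> [16, 36, -1] -> 3
  [-29, 50, -36, 15, -39, 2, -47, 47] -> [-39, 2, -47, 47] -> [2, 47] -> 2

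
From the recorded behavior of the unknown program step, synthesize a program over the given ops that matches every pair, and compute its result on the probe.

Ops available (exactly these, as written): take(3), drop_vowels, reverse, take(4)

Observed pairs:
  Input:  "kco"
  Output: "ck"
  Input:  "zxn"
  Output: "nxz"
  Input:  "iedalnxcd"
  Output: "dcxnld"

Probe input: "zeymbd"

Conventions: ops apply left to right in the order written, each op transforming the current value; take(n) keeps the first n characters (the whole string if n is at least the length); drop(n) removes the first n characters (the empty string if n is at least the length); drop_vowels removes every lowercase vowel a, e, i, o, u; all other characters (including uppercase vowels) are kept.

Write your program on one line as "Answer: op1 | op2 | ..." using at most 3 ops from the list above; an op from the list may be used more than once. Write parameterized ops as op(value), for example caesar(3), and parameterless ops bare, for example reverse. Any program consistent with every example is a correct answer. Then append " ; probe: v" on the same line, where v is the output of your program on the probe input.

reverse | drop_vowels ; probe: "dbmyz"

Check, running the answer program on each example:
  "kco" -> "ock" -> "ck"
  "zxn" -> "nxz" -> "nxz"
  "iedalnxcd" -> "dcxnladei" -> "dcxnld"
  probe: "zeymbd" -> "dbmyez" -> "dbmyz"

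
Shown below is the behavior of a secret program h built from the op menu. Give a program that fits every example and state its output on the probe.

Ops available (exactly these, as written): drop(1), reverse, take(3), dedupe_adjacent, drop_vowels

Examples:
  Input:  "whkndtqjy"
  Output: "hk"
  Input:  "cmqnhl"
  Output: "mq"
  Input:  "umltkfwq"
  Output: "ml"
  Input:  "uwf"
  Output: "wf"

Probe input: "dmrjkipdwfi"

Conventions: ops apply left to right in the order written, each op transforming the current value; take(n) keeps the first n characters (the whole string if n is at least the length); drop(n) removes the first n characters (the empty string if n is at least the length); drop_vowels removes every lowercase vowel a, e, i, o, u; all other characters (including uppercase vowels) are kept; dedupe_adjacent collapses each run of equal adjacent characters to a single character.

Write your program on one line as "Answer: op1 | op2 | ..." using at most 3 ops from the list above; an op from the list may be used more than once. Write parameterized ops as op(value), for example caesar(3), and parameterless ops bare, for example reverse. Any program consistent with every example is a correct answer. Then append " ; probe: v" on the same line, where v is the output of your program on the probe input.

take(3) | drop(1) ; probe: "mr"

Check, running the answer program on each example:
  "whkndtqjy" -> "whk" -> "hk"
  "cmqnhl" -> "cmq" -> "mq"
  "umltkfwq" -> "uml" -> "ml"
  "uwf" -> "uwf" -> "wf"
  probe: "dmrjkipdwfi" -> "dmr" -> "mr"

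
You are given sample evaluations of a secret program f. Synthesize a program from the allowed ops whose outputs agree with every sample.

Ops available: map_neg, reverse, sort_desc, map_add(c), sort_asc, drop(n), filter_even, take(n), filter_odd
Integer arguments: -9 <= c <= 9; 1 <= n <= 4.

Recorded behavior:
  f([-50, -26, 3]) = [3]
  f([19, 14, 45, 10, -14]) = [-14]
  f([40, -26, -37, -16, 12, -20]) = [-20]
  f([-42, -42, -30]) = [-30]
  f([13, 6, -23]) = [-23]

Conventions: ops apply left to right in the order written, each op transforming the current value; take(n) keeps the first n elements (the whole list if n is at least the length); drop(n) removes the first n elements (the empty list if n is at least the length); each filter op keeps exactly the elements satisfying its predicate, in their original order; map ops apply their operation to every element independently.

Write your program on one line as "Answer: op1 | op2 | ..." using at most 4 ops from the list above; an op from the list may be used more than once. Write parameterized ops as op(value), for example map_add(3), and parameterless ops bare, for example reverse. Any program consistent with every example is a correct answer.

reverse | take(4) | take(1)

Check, running the answer program on each example:
  [-50, -26, 3] -> [3, -26, -50] -> [3, -26, -50] -> [3]
  [19, 14, 45, 10, -14] -> [-14, 10, 45, 14, 19] -> [-14, 10, 45, 14] -> [-14]
  [40, -26, -37, -16, 12, -20] -> [-20, 12, -16, -37, -26, 40] -> [-20, 12, -16, -37] -> [-20]
  [-42, -42, -30] -> [-30, -42, -42] -> [-30, -42, -42] -> [-30]
  [13, 6, -23] -> [-23, 6, 13] -> [-23, 6, 13] -> [-23]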